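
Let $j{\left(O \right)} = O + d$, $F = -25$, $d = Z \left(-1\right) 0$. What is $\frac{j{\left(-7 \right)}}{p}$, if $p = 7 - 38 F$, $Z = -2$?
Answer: $- \frac{7}{957} \approx -0.0073145$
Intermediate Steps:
$d = 0$ ($d = \left(-2\right) \left(-1\right) 0 = 2 \cdot 0 = 0$)
$j{\left(O \right)} = O$ ($j{\left(O \right)} = O + 0 = O$)
$p = 957$ ($p = 7 - -950 = 7 + 950 = 957$)
$\frac{j{\left(-7 \right)}}{p} = - \frac{7}{957}$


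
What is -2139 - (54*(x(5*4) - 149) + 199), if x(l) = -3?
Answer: 5870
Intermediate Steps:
-2139 - (54*(x(5*4) - 149) + 199) = -2139 - (54*(-3 - 149) + 199) = -2139 - (54*(-152) + 199) = -2139 - (-8208 + 199) = -2139 - 1*(-8009) = -2139 + 8009 = 5870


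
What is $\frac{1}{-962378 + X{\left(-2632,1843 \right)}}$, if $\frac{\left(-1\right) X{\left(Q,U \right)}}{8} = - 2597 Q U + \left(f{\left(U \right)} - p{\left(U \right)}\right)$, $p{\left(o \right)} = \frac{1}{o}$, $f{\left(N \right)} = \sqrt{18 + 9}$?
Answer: $- \frac{171158305704822401}{17249451216034062073632657362} + \frac{20379894 \sqrt{3}}{8624725608017031036816328681} \approx -9.9225 \cdot 10^{-12}$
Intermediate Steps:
$f{\left(N \right)} = 3 \sqrt{3}$ ($f{\left(N \right)} = \sqrt{27} = 3 \sqrt{3}$)
$X{\left(Q,U \right)} = - 24 \sqrt{3} + \frac{8}{U} + 20776 Q U$ ($X{\left(Q,U \right)} = - 8 \left(- 2597 Q U + \left(3 \sqrt{3} - \frac{1}{U}\right)\right) = - 8 \left(- 2597 Q U + \left(- \frac{1}{U} + 3 \sqrt{3}\right)\right) = - 8 \left(- \frac{1}{U} + 3 \sqrt{3} - 2597 Q U\right) = - 24 \sqrt{3} + \frac{8}{U} + 20776 Q U$)
$\frac{1}{-962378 + X{\left(-2632,1843 \right)}} = \frac{1}{-962378 + \left(- 24 \sqrt{3} + \frac{8}{1843} + 20776 \left(-2632\right) 1843\right)} = \frac{1}{-962378 - \left(\frac{185737027970360}{1843} + 24 \sqrt{3}\right)} = \frac{1}{- \frac{185738801633014}{1843} - 24 \sqrt{3}}$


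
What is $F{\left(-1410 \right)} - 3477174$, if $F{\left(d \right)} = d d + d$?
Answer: $-1490484$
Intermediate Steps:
$F{\left(d \right)} = d + d^{2}$ ($F{\left(d \right)} = d^{2} + d = d + d^{2}$)
$F{\left(-1410 \right)} - 3477174 = - 1410 \left(1 - 1410\right) - 3477174 = \left(-1410\right) \left(-1409\right) - 3477174 = 1986690 - 3477174 = -1490484$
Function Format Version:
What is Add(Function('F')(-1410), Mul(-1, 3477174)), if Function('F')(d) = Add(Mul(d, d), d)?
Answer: -1490484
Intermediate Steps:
Function('F')(d) = Add(d, Pow(d, 2)) (Function('F')(d) = Add(Pow(d, 2), d) = Add(d, Pow(d, 2)))
Add(Function('F')(-1410), Mul(-1, 3477174)) = Add(Mul(-1410, Add(1, -1410)), Mul(-1, 3477174)) = Add(Mul(-1410, -1409), -3477174) = Add(1986690, -3477174) = -1490484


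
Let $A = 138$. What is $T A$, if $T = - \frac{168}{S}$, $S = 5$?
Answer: $- \frac{23184}{5} \approx -4636.8$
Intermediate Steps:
$T = - \frac{168}{5} \approx -33.6$
$T A = \left(- \frac{168}{5}\right) 138 = - \frac{23184}{5}$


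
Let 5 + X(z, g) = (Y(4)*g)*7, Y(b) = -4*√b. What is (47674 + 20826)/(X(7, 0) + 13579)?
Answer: 34250/6787 ≈ 5.0464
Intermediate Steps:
X(z, g) = -5 - 56*g (X(z, g) = -5 + ((-4*√4)*g)*7 = -5 + ((-4*2)*g)*7 = -5 - 8*g*7 = -5 - 56*g)
(47674 + 20826)/(X(7, 0) + 13579) = (47674 + 20826)/((-5 - 56*0) + 13579) = 68500/((-5 + 0) + 13579) = 68500/(-5 + 13579) = 68500/13574 = 68500*(1/13574) = 34250/6787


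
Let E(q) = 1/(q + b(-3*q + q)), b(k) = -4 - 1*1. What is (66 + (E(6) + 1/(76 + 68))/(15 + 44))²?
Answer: 314587496161/72182016 ≈ 4358.3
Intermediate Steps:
b(k) = -5 (b(k) = -4 - 1 = -5)
E(q) = 1/(-5 + q) (E(q) = 1/(q - 5) = 1/(-5 + q))
(66 + (E(6) + 1/(76 + 68))/(15 + 44))² = (66 + (1/(-5 + 6) + 1/(76 + 68))/(15 + 44))² = (66 + (1/1 + 1/144)/59)² = (66 + (1 + 1/144)*(1/59))² = (66 + (145/144)*(1/59))² = (66 + 145/8496)² = (560881/8496)² = 314587496161/72182016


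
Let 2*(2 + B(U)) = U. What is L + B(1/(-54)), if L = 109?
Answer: 11555/108 ≈ 106.99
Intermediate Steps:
B(U) = -2 + U/2
L + B(1/(-54)) = 109 + (-2 + (½)/(-54)) = 109 + (-2 + (½)*(-1/54)) = 109 + (-2 - 1/108) = 109 - 217/108 = 11555/108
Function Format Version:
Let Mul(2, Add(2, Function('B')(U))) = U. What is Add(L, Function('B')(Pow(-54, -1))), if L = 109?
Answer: Rational(11555, 108) ≈ 106.99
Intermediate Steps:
Function('B')(U) = Add(-2, Mul(Rational(1, 2), U))
Add(L, Function('B')(Pow(-54, -1))) = Add(109, Add(-2, Mul(Rational(1, 2), Pow(-54, -1)))) = Add(109, Add(-2, Mul(Rational(1, 2), Rational(-1, 54)))) = Add(109, Add(-2, Rational(-1, 108))) = Add(109, Rational(-217, 108)) = Rational(11555, 108)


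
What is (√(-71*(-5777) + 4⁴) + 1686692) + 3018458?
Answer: 4705150 + √410423 ≈ 4.7058e+6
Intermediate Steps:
(√(-71*(-5777) + 4⁴) + 1686692) + 3018458 = (√(410167 + 256) + 1686692) + 3018458 = (√410423 + 1686692) + 3018458 = (1686692 + √410423) + 3018458 = 4705150 + √410423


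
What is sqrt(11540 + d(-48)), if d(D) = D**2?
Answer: 2*sqrt(3461) ≈ 117.66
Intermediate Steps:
sqrt(11540 + d(-48)) = sqrt(11540 + (-48)**2) = sqrt(11540 + 2304) = sqrt(13844) = 2*sqrt(3461)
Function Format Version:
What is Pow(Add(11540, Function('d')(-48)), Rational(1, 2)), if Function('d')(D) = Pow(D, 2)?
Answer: Mul(2, Pow(3461, Rational(1, 2))) ≈ 117.66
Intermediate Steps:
Pow(Add(11540, Function('d')(-48)), Rational(1, 2)) = Pow(Add(11540, Pow(-48, 2)), Rational(1, 2)) = Pow(Add(11540, 2304), Rational(1, 2)) = Pow(13844, Rational(1, 2)) = Mul(2, Pow(3461, Rational(1, 2)))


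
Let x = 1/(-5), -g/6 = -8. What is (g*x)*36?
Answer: -1728/5 ≈ -345.60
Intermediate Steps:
g = 48 (g = -6*(-8) = 48)
x = -⅕ ≈ -0.20000
(g*x)*36 = (48*(-⅕))*36 = -48/5*36 = -1728/5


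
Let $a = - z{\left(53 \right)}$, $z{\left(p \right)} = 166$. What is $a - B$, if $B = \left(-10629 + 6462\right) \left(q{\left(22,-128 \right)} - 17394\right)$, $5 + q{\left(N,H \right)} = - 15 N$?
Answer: $-73876909$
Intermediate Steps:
$q{\left(N,H \right)} = -5 - 15 N$
$B = 73876743$ ($B = \left(-10629 + 6462\right) \left(\left(-5 - 330\right) - 17394\right) = - 4167 \left(\left(-5 - 330\right) - 17394\right) = - 4167 \left(-335 - 17394\right) = \left(-4167\right) \left(-17729\right) = 73876743$)
$a = -166$ ($a = \left(-1\right) 166 = -166$)
$a - B = -166 - 73876743 = -73876909$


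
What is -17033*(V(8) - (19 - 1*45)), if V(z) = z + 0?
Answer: -579122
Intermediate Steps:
V(z) = z
-17033*(V(8) - (19 - 1*45)) = -17033*(8 - (19 - 1*45)) = -17033*(8 - (19 - 45)) = -17033*(8 - 1*(-26)) = -17033*(8 + 26) = -17033*34 = -579122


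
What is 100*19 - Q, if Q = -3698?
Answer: 5598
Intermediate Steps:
100*19 - Q = 100*19 - 1*(-3698) = 1900 + 3698 = 5598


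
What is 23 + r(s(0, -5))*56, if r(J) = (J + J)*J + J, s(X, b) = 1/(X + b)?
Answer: 407/25 ≈ 16.280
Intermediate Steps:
r(J) = J + 2*J² (r(J) = (2*J)*J + J = 2*J² + J = J + 2*J²)
23 + r(s(0, -5))*56 = 23 + ((1 + 2/(0 - 5))/(0 - 5))*56 = 23 + ((1 + 2/(-5))/(-5))*56 = 23 - (1 + 2*(-⅕))/5*56 = 23 - (1 - ⅖)/5*56 = 23 - ⅕*⅗*56 = 23 - 3/25*56 = 23 - 168/25 = 407/25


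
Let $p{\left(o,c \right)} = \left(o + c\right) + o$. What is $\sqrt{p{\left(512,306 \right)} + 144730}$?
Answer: $2 \sqrt{36515} \approx 382.18$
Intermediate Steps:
$p{\left(o,c \right)} = c + 2 o$ ($p{\left(o,c \right)} = \left(c + o\right) + o = c + 2 o$)
$\sqrt{p{\left(512,306 \right)} + 144730} = \sqrt{\left(306 + 2 \cdot 512\right) + 144730} = \sqrt{\left(306 + 1024\right) + 144730} = \sqrt{1330 + 144730} = \sqrt{146060} = 2 \sqrt{36515}$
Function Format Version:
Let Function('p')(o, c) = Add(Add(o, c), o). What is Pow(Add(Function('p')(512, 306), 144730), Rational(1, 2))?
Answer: Mul(2, Pow(36515, Rational(1, 2))) ≈ 382.18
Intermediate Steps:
Function('p')(o, c) = Add(c, Mul(2, o)) (Function('p')(o, c) = Add(Add(c, o), o) = Add(c, Mul(2, o)))
Pow(Add(Function('p')(512, 306), 144730), Rational(1, 2)) = Pow(Add(Add(306, Mul(2, 512)), 144730), Rational(1, 2)) = Pow(Add(Add(306, 1024), 144730), Rational(1, 2)) = Pow(Add(1330, 144730), Rational(1, 2)) = Pow(146060, Rational(1, 2)) = Mul(2, Pow(36515, Rational(1, 2)))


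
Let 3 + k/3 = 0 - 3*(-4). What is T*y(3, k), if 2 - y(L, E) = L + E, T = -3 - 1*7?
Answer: 280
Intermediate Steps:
T = -10 (T = -3 - 7 = -10)
k = 27 (k = -9 + 3*(0 - 3*(-4)) = -9 + 3*(0 + 12) = -9 + 3*12 = -9 + 36 = 27)
y(L, E) = 2 - E - L (y(L, E) = 2 - (L + E) = 2 - (E + L) = 2 + (-E - L) = 2 - E - L)
T*y(3, k) = -10*(2 - 1*27 - 1*3) = -10*(2 - 27 - 3) = -10*(-28) = 280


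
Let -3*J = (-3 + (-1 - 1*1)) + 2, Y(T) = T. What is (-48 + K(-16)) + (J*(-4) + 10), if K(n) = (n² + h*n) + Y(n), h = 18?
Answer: -90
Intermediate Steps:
J = 1 (J = -((-3 + (-1 - 1*1)) + 2)/3 = -((-3 + (-1 - 1)) + 2)/3 = -((-3 - 2) + 2)/3 = -(-5 + 2)/3 = -⅓*(-3) = 1)
K(n) = n² + 19*n (K(n) = (n² + 18*n) + n = n² + 19*n)
(-48 + K(-16)) + (J*(-4) + 10) = (-48 - 16*(19 - 16)) + (1*(-4) + 10) = (-48 - 16*3) + (-4 + 10) = (-48 - 48) + 6 = -96 + 6 = -90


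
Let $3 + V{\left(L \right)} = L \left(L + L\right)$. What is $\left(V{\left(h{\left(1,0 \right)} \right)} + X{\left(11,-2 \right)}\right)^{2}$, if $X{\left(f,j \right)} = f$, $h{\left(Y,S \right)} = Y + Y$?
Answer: $256$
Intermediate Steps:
$h{\left(Y,S \right)} = 2 Y$
$V{\left(L \right)} = -3 + 2 L^{2}$ ($V{\left(L \right)} = -3 + L \left(L + L\right) = -3 + L 2 L = -3 + 2 L^{2}$)
$\left(V{\left(h{\left(1,0 \right)} \right)} + X{\left(11,-2 \right)}\right)^{2} = \left(\left(-3 + 2 \left(2 \cdot 1\right)^{2}\right) + 11\right)^{2} = \left(\left(-3 + 2 \cdot 2^{2}\right) + 11\right)^{2} = \left(\left(-3 + 2 \cdot 4\right) + 11\right)^{2} = \left(\left(-3 + 8\right) + 11\right)^{2} = \left(5 + 11\right)^{2} = 16^{2} = 256$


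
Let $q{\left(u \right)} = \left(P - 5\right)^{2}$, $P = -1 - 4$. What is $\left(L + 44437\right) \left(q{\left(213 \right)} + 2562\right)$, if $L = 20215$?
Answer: $172103624$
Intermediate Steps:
$P = -5$ ($P = -1 - 4 = -5$)
$q{\left(u \right)} = 100$ ($q{\left(u \right)} = \left(-5 - 5\right)^{2} = \left(-10\right)^{2} = 100$)
$\left(L + 44437\right) \left(q{\left(213 \right)} + 2562\right) = \left(20215 + 44437\right) \left(100 + 2562\right) = 64652 \cdot 2662 = 172103624$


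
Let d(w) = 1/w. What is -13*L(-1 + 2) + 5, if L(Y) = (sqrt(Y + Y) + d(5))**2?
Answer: -538/25 - 26*sqrt(2)/5 ≈ -28.874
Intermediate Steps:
L(Y) = (1/5 + sqrt(2)*sqrt(Y))**2 (L(Y) = (sqrt(Y + Y) + 1/5)**2 = (sqrt(2*Y) + 1/5)**2 = (sqrt(2)*sqrt(Y) + 1/5)**2 = (1/5 + sqrt(2)*sqrt(Y))**2)
-13*L(-1 + 2) + 5 = -13*(1 + 5*sqrt(2)*sqrt(-1 + 2))**2/25 + 5 = -13*(1 + 5*sqrt(2)*sqrt(1))**2/25 + 5 = -13*(1 + 5*sqrt(2)*1)**2/25 + 5 = -13*(1 + 5*sqrt(2))**2/25 + 5 = 5 - 13*(1 + 5*sqrt(2))**2/25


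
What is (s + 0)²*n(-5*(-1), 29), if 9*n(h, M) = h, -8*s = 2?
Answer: 5/144 ≈ 0.034722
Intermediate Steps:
s = -¼ (s = -⅛*2 = -¼ ≈ -0.25000)
n(h, M) = h/9
(s + 0)²*n(-5*(-1), 29) = (-¼ + 0)²*((-5*(-1))/9) = (-¼)²*((⅑)*5) = (1/16)*(5/9) = 5/144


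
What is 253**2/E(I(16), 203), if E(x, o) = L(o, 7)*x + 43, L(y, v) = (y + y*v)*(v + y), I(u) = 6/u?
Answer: 64009/127933 ≈ 0.50033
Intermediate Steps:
L(y, v) = (v + y)*(y + v*y) (L(y, v) = (y + v*y)*(v + y) = (v + y)*(y + v*y))
E(x, o) = 43 + o*x*(56 + 8*o) (E(x, o) = (o*(7 + o + 7**2 + 7*o))*x + 43 = (o*(7 + o + 49 + 7*o))*x + 43 = (o*(56 + 8*o))*x + 43 = o*x*(56 + 8*o) + 43 = 43 + o*x*(56 + 8*o))
253**2/E(I(16), 203) = 253**2/(43 + 8*203*(6/16)*(7 + 203)) = 64009/(43 + 8*203*(6*(1/16))*210) = 64009/(43 + 8*203*(3/8)*210) = 64009/(43 + 127890) = 64009/127933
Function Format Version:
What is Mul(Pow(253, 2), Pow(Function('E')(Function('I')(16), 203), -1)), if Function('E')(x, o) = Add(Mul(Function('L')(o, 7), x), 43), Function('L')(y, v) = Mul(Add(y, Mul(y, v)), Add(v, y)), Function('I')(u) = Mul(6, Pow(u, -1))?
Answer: Rational(64009, 127933) ≈ 0.50033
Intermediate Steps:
Function('L')(y, v) = Mul(Add(v, y), Add(y, Mul(v, y))) (Function('L')(y, v) = Mul(Add(y, Mul(v, y)), Add(v, y)) = Mul(Add(v, y), Add(y, Mul(v, y))))
Function('E')(x, o) = Add(43, Mul(o, x, Add(56, Mul(8, o)))) (Function('E')(x, o) = Add(Mul(Mul(o, Add(7, o, Pow(7, 2), Mul(7, o))), x), 43) = Add(Mul(Mul(o, Add(7, o, 49, Mul(7, o))), x), 43) = Add(Mul(Mul(o, Add(56, Mul(8, o))), x), 43) = Add(Mul(o, x, Add(56, Mul(8, o))), 43) = Add(43, Mul(o, x, Add(56, Mul(8, o)))))
Mul(Pow(253, 2), Pow(Function('E')(Function('I')(16), 203), -1)) = Mul(Pow(253, 2), Pow(Add(43, Mul(8, 203, Mul(6, Pow(16, -1)), Add(7, 203))), -1)) = Mul(64009, Pow(Add(43, Mul(8, 203, Mul(6, Rational(1, 16)), 210)), -1)) = Mul(64009, Pow(Add(43, Mul(8, 203, Rational(3, 8), 210)), -1)) = Mul(64009, Pow(Add(43, 127890), -1)) = Mul(64009, Pow(127933, -1)) = Mul(64009, Rational(1, 127933)) = Rational(64009, 127933)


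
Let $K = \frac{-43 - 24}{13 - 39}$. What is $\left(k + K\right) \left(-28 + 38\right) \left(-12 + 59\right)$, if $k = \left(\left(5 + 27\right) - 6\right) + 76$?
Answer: $\frac{638965}{13} \approx 49151.0$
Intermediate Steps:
$k = 102$ ($k = \left(32 - 6\right) + 76 = 26 + 76 = 102$)
$K = \frac{67}{26}$ ($K = - \frac{67}{-26} = \left(-67\right) \left(- \frac{1}{26}\right) = \frac{67}{26} \approx 2.5769$)
$\left(k + K\right) \left(-28 + 38\right) \left(-12 + 59\right) = \left(102 + \frac{67}{26}\right) \left(-28 + 38\right) \left(-12 + 59\right) = \frac{2719 \cdot 10 \cdot 47}{26} = \frac{2719}{26} \cdot 470 = \frac{638965}{13}$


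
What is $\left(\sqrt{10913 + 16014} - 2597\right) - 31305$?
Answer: $-33902 + \sqrt{26927} \approx -33738.0$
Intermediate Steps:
$\left(\sqrt{10913 + 16014} - 2597\right) - 31305 = \left(\sqrt{26927} - 2597\right) - 31305 = \left(-2597 + \sqrt{26927}\right) - 31305 = -33902 + \sqrt{26927}$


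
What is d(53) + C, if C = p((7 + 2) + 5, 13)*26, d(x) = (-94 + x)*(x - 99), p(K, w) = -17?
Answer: 1444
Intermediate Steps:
d(x) = (-99 + x)*(-94 + x) (d(x) = (-94 + x)*(-99 + x) = (-99 + x)*(-94 + x))
C = -442 (C = -17*26 = -442)
d(53) + C = (9306 + 53² - 193*53) - 442 = (9306 + 2809 - 10229) - 442 = 1886 - 442 = 1444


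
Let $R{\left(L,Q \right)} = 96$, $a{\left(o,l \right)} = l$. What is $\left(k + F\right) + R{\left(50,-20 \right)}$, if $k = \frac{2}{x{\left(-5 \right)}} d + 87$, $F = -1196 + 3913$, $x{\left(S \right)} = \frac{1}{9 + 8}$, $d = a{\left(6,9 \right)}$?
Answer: $3206$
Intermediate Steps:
$d = 9$
$x{\left(S \right)} = \frac{1}{17}$
$F = 2717$
$k = 393$ ($k = 2 \frac{1}{\frac{1}{17}} \cdot 9 + 87 = 2 \cdot 17 \cdot 9 + 87 = 34 \cdot 9 + 87 = 306 + 87 = 393$)
$\left(k + F\right) + R{\left(50,-20 \right)} = \left(393 + 2717\right) + 96 = 3110 + 96 = 3206$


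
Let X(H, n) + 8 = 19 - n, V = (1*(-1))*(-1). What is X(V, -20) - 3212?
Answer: -3181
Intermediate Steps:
V = 1 (V = -1*(-1) = 1)
X(H, n) = 11 - n (X(H, n) = -8 + (19 - n) = 11 - n)
X(V, -20) - 3212 = (11 - 1*(-20)) - 3212 = (11 + 20) - 3212 = 31 - 3212 = -3181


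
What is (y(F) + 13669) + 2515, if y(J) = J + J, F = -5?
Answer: 16174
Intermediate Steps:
y(J) = 2*J
(y(F) + 13669) + 2515 = (2*(-5) + 13669) + 2515 = (-10 + 13669) + 2515 = 13659 + 2515 = 16174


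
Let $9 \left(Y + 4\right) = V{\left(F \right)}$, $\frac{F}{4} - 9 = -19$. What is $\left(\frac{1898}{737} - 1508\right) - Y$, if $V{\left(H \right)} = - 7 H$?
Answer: $- \frac{10165310}{6633} \approx -1532.5$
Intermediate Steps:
$F = -40$ ($F = 36 + 4 \left(-19\right) = 36 - 76 = -40$)
$Y = \frac{244}{9}$ ($Y = -4 + \frac{\left(-7\right) \left(-40\right)}{9} = -4 + \frac{1}{9} \cdot 280 = -4 + \frac{280}{9} = \frac{244}{9} \approx 27.111$)
$\left(\frac{1898}{737} - 1508\right) - Y = \left(\frac{1898}{737} - 1508\right) - \frac{244}{9} = - \frac{1109498}{737} - \frac{244}{9} = - \frac{10165310}{6633}$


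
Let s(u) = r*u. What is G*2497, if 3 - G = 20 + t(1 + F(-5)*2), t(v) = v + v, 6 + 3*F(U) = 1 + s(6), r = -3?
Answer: 87395/3 ≈ 29132.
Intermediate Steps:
s(u) = -3*u
F(U) = -23/3 (F(U) = -2 + (1 - 3*6)/3 = -2 + (1 - 18)/3 = -2 + (⅓)*(-17) = -2 - 17/3 = -23/3)
t(v) = 2*v
G = 35/3 (G = 3 - (20 + 2*(1 - 23/3*2)) = 3 - (20 + 2*(1 - 46/3)) = 3 - (20 + 2*(-43/3)) = 3 - (20 - 86/3) = 3 - 1*(-26/3) = 3 + 26/3 = 35/3 ≈ 11.667)
G*2497 = (35/3)*2497 = 87395/3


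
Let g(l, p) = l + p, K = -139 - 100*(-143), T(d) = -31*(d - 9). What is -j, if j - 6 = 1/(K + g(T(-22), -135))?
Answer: -89923/14987 ≈ -6.0001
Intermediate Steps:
T(d) = 279 - 31*d (T(d) = -31*(-9 + d) = 279 - 31*d)
K = 14161 (K = -139 + 14300 = 14161)
j = 89923/14987 (j = 6 + 1/(14161 + ((279 - 31*(-22)) - 135)) = 6 + 1/(14161 + ((279 + 682) - 135)) = 6 + 1/(14161 + (961 - 135)) = 6 + 1/(14161 + 826) = 6 + 1/14987 = 89923/14987 ≈ 6.0001)
-j = -1*89923/14987 = -89923/14987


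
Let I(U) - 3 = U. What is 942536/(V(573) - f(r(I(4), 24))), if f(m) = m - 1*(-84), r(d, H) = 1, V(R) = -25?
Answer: -471268/55 ≈ -8568.5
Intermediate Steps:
I(U) = 3 + U
f(m) = 84 + m (f(m) = m + 84 = 84 + m)
942536/(V(573) - f(r(I(4), 24))) = 942536/(-25 - (84 + 1)) = 942536/(-25 - 1*85) = 942536/(-25 - 85) = 942536/(-110) = 942536*(-1/110) = -471268/55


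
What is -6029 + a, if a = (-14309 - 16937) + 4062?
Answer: -33213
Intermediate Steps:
a = -27184 (a = -31246 + 4062 = -27184)
-6029 + a = -6029 - 27184 = -33213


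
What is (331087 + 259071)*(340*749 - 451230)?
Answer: -116007358060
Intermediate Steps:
(331087 + 259071)*(340*749 - 451230) = 590158*(254660 - 451230) = 590158*(-196570) = -116007358060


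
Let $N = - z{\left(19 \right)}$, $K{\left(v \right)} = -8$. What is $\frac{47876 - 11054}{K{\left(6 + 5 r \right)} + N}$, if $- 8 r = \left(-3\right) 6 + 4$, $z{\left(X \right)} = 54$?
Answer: $- \frac{18411}{31} \approx -593.9$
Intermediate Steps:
$r = \frac{7}{4}$ ($r = - \frac{\left(-3\right) 6 + 4}{8} = - \frac{-18 + 4}{8} = \left(- \frac{1}{8}\right) \left(-14\right) = \frac{7}{4} \approx 1.75$)
$N = -54$ ($N = \left(-1\right) 54 = -54$)
$\frac{47876 - 11054}{K{\left(6 + 5 r \right)} + N} = \frac{47876 - 11054}{-8 - 54} = \frac{36822}{-62} = 36822 \left(- \frac{1}{62}\right) = - \frac{18411}{31}$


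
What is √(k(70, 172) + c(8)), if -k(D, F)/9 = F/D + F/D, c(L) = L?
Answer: 2*I*√11095/35 ≈ 6.019*I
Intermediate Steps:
k(D, F) = -18*F/D (k(D, F) = -9*(F/D + F/D) = -18*F/D)
√(k(70, 172) + c(8)) = √(-18*172/70 + 8) = √(-18*172*1/70 + 8) = √(-1548/35 + 8) = √(-1268/35) = 2*I*√11095/35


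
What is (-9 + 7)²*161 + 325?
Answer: 969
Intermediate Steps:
(-9 + 7)²*161 + 325 = (-2)²*161 + 325 = 4*161 + 325 = 644 + 325 = 969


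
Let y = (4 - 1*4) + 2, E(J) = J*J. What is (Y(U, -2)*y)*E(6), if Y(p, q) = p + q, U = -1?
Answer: -216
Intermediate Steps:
E(J) = J**2
y = 2 (y = (4 - 4) + 2 = 0 + 2 = 2)
(Y(U, -2)*y)*E(6) = ((-1 - 2)*2)*6**2 = -3*2*36 = -6*36 = -216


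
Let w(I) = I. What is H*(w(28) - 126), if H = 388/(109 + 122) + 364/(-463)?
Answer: -1337840/15279 ≈ -87.561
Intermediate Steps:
H = 95560/106953 (H = 388/231 + 364*(-1/463) = 388*(1/231) - 364/463 = 388/231 - 364/463 = 95560/106953 ≈ 0.89348)
H*(w(28) - 126) = 95560*(28 - 126)/106953 = (95560/106953)*(-98) = -1337840/15279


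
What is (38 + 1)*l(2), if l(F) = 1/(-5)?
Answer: -39/5 ≈ -7.8000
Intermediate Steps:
l(F) = -⅕
(38 + 1)*l(2) = (38 + 1)*(-⅕) = 39*(-⅕) = -39/5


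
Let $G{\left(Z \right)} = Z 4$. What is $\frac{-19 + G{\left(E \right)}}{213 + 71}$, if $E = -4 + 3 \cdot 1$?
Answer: $- \frac{23}{284} \approx -0.080986$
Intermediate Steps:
$E = -1$ ($E = -4 + 3 = -1$)
$G{\left(Z \right)} = 4 Z$
$\frac{-19 + G{\left(E \right)}}{213 + 71} = \frac{-19 + 4 \left(-1\right)}{213 + 71} = \frac{-19 - 4}{284} = \left(-23\right) \frac{1}{284} = - \frac{23}{284}$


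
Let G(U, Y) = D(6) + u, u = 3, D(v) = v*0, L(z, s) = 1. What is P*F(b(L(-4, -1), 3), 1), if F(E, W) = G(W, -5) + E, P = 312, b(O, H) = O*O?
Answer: 1248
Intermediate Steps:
b(O, H) = O²
D(v) = 0
G(U, Y) = 3 (G(U, Y) = 0 + 3 = 3)
F(E, W) = 3 + E
P*F(b(L(-4, -1), 3), 1) = 312*(3 + 1²) = 312*(3 + 1) = 312*4 = 1248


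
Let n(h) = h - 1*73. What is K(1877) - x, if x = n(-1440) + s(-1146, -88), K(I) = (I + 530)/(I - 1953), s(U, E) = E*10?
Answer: 179461/76 ≈ 2361.3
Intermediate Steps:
s(U, E) = 10*E
K(I) = (530 + I)/(-1953 + I)
n(h) = -73 + h (n(h) = h - 73 = -73 + h)
x = -2393 (x = (-73 - 1440) + 10*(-88) = -1513 - 880 = -2393)
K(1877) - x = (530 + 1877)/(-1953 + 1877) - 1*(-2393) = 2407/(-76) + 2393 = -1/76*2407 + 2393 = -2407/76 + 2393 = 179461/76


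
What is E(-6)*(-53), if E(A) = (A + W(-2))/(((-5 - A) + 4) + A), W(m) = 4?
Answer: -106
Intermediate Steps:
E(A) = -4 - A (E(A) = (A + 4)/(((-5 - A) + 4) + A) = (4 + A)/((-1 - A) + A) = (4 + A)/(-1) = (4 + A)*(-1) = -4 - A)
E(-6)*(-53) = (-4 - 1*(-6))*(-53) = (-4 + 6)*(-53) = 2*(-53) = -106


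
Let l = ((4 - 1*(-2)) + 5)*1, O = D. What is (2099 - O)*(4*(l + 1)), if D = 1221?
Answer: 42144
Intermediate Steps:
O = 1221
l = 11 (l = ((4 + 2) + 5)*1 = (6 + 5)*1 = 11*1 = 11)
(2099 - O)*(4*(l + 1)) = (2099 - 1*1221)*(4*(11 + 1)) = (2099 - 1221)*(4*12) = 878*48 = 42144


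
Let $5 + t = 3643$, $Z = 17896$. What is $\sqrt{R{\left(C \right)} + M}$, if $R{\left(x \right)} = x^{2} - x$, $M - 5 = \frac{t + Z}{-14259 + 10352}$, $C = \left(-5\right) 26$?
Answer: $\frac{\sqrt{259949162377}}{3907} \approx 130.5$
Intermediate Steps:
$t = 3638$ ($t = -5 + 3643 = 3638$)
$C = -130$
$M = - \frac{1999}{3907}$ ($M = 5 + \frac{3638 + 17896}{-14259 + 10352} = 5 + \frac{21534}{-3907} = 5 + 21534 \left(- \frac{1}{3907}\right) = 5 - \frac{21534}{3907} = - \frac{1999}{3907} \approx -0.51165$)
$\sqrt{R{\left(C \right)} + M} = \sqrt{- 130 \left(-1 - 130\right) - \frac{1999}{3907}} = \sqrt{\left(-130\right) \left(-131\right) - \frac{1999}{3907}} = \sqrt{17030 - \frac{1999}{3907}} = \sqrt{\frac{66534211}{3907}} = \frac{\sqrt{259949162377}}{3907}$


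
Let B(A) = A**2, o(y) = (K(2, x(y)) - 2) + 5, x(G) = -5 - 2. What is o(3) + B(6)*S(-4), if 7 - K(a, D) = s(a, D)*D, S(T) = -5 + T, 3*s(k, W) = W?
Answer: -991/3 ≈ -330.33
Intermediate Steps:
s(k, W) = W/3
x(G) = -7
K(a, D) = 7 - D**2/3 (K(a, D) = 7 - D/3*D = 7 - D**2/3)
o(y) = -19/3 (o(y) = ((7 - 1/3*(-7)**2) - 2) + 5 = ((7 - 1/3*49) - 2) + 5 = ((7 - 49/3) - 2) + 5 = (-28/3 - 2) + 5 = -34/3 + 5 = -19/3)
o(3) + B(6)*S(-4) = -19/3 + 6**2*(-5 - 4) = -19/3 + 36*(-9) = -19/3 - 324 = -991/3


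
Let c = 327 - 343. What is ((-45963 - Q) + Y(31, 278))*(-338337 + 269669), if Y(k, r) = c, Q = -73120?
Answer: -1863718188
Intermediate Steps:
c = -16
Y(k, r) = -16
((-45963 - Q) + Y(31, 278))*(-338337 + 269669) = ((-45963 - 1*(-73120)) - 16)*(-338337 + 269669) = ((-45963 + 73120) - 16)*(-68668) = (27157 - 16)*(-68668) = 27141*(-68668) = -1863718188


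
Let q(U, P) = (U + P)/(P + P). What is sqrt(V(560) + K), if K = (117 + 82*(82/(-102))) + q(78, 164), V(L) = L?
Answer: sqrt(10700130021)/4182 ≈ 24.735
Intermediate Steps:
q(U, P) = (P + U)/(2*P) (q(U, P) = (P + U)/((2*P)) = (P + U)*(1/(2*P)) = (P + U)/(2*P))
K = 433391/8364 (K = (117 + 82*(82/(-102))) + (1/2)*(164 + 78)/164 = (117 + 82*(82*(-1/102))) + (1/2)*(1/164)*242 = (117 + 82*(-41/51)) + 121/164 = (117 - 3362/51) + 121/164 = 2605/51 + 121/164 = 433391/8364 ≈ 51.816)
sqrt(V(560) + K) = sqrt(560 + 433391/8364) = sqrt(5117231/8364) = sqrt(10700130021)/4182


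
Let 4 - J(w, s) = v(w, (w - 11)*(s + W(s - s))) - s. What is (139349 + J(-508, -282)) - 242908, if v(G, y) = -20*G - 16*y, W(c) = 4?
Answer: 2194515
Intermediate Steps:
J(w, s) = 4 + s + 20*w + 16*(-11 + w)*(4 + s) (J(w, s) = 4 - ((-20*w - 16*(w - 11)*(s + 4)) - s) = 4 - ((-20*w - 16*(-11 + w)*(4 + s)) - s) = 4 - (-s - 20*w - 16*(-11 + w)*(4 + s)) = 4 + (s + 20*w + 16*(-11 + w)*(4 + s)) = 4 + s + 20*w + 16*(-11 + w)*(4 + s))
(139349 + J(-508, -282)) - 242908 = (139349 + (-700 - 175*(-282) + 84*(-508) + 16*(-282)*(-508))) - 242908 = (139349 + (-700 + 49350 - 42672 + 2292096)) - 242908 = (139349 + 2298074) - 242908 = 2437423 - 242908 = 2194515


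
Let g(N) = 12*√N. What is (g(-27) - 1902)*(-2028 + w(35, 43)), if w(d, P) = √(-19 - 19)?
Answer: 6*(317 - 6*I*√3)*(2028 - I*√38) ≈ 3.8569e+6 - 1.3818e+5*I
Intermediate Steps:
w(d, P) = I*√38 (w(d, P) = √(-38) = I*√38)
(g(-27) - 1902)*(-2028 + w(35, 43)) = (12*√(-27) - 1902)*(-2028 + I*√38) = (12*(3*I*√3) - 1902)*(-2028 + I*√38) = (36*I*√3 - 1902)*(-2028 + I*√38) = (-1902 + 36*I*√3)*(-2028 + I*√38) = (-2028 + I*√38)*(-1902 + 36*I*√3)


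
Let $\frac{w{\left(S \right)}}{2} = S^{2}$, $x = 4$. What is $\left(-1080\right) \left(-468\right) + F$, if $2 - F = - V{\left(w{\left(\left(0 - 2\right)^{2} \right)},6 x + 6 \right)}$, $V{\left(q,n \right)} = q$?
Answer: $505474$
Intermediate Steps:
$w{\left(S \right)} = 2 S^{2}$
$F = 34$ ($F = 2 - - 2 \left(\left(0 - 2\right)^{2}\right)^{2} = 2 - - 2 \left(\left(-2\right)^{2}\right)^{2} = 2 - - 2 \cdot 4^{2} = 2 - - 2 \cdot 16 = 2 - \left(-1\right) 32 = 2 - -32 = 2 + 32 = 34$)
$\left(-1080\right) \left(-468\right) + F = \left(-1080\right) \left(-468\right) + 34 = 505440 + 34 = 505474$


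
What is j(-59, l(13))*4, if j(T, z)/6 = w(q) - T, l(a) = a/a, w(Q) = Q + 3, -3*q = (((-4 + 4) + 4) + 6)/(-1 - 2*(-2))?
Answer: 4384/3 ≈ 1461.3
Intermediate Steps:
q = -10/9 (q = -(((-4 + 4) + 4) + 6)/(3*(-1 - 2*(-2))) = -((0 + 4) + 6)/(3*(-1 + 4)) = -(4 + 6)/(3*3) = -10/(3*3) = -⅓*10/3 = -10/9 ≈ -1.1111)
w(Q) = 3 + Q
l(a) = 1
j(T, z) = 34/3 - 6*T (j(T, z) = 6*((3 - 10/9) - T) = 6*(17/9 - T) = 34/3 - 6*T)
j(-59, l(13))*4 = (34/3 - 6*(-59))*4 = (34/3 + 354)*4 = (1096/3)*4 = 4384/3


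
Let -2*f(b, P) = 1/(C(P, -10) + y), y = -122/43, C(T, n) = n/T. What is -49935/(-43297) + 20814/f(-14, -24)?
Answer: 187598566162/1861771 ≈ 1.0076e+5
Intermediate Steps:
y = -122/43 (y = -122*1/43 = -122/43 ≈ -2.8372)
f(b, P) = -1/(2*(-122/43 - 10/P)) (f(b, P) = -1/(2*(-10/P - 122/43)) = -1/(2*(-122/43 - 10/P)))
-49935/(-43297) + 20814/f(-14, -24) = -49935/(-43297) + 20814/(((43/4)*(-24)/(215 + 61*(-24)))) = -49935*(-1/43297) + 20814/(((43/4)*(-24)/(215 - 1464))) = 49935/43297 + 20814/(((43/4)*(-24)/(-1249))) = 49935/43297 + 20814/(((43/4)*(-24)*(-1/1249))) = 49935/43297 + 20814/(258/1249) = 49935/43297 + 20814*(1249/258) = 49935/43297 + 4332781/43 = 187598566162/1861771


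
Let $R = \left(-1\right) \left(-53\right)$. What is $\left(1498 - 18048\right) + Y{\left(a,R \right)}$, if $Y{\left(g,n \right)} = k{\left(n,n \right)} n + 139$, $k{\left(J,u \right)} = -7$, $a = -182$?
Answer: $-16782$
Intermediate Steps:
$R = 53$
$Y{\left(g,n \right)} = 139 - 7 n$ ($Y{\left(g,n \right)} = - 7 n + 139 = 139 - 7 n$)
$\left(1498 - 18048\right) + Y{\left(a,R \right)} = \left(1498 - 18048\right) + \left(139 - 371\right) = -16550 + \left(139 - 371\right) = -16550 - 232 = -16782$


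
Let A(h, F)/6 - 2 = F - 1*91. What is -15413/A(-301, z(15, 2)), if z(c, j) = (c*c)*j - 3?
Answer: -15413/2148 ≈ -7.1755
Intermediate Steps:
z(c, j) = -3 + j*c² (z(c, j) = c²*j - 3 = j*c² - 3 = -3 + j*c²)
A(h, F) = -534 + 6*F (A(h, F) = 12 + 6*(F - 1*91) = 12 + 6*(F - 91) = 12 + 6*(-91 + F) = 12 + (-546 + 6*F) = -534 + 6*F)
-15413/A(-301, z(15, 2)) = -15413/(-534 + 6*(-3 + 2*15²)) = -15413/(-534 + 6*(-3 + 2*225)) = -15413/(-534 + 6*(-3 + 450)) = -15413/(-534 + 6*447) = -15413/(-534 + 2682) = -15413/2148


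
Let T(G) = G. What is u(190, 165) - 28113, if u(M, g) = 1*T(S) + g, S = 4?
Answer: -27944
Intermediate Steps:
u(M, g) = 4 + g (u(M, g) = 1*4 + g = 4 + g)
u(190, 165) - 28113 = (4 + 165) - 28113 = 169 - 28113 = -27944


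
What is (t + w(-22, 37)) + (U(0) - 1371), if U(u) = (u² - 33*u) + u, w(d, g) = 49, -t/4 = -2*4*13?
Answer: -906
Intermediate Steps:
t = 416 (t = -4*(-2*4)*13 = -(-32)*13 = -4*(-104) = 416)
U(u) = u² - 32*u
(t + w(-22, 37)) + (U(0) - 1371) = (416 + 49) + (0*(-32 + 0) - 1371) = 465 + (0*(-32) - 1371) = 465 + (0 - 1371) = 465 - 1371 = -906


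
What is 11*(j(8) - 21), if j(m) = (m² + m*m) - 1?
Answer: 1166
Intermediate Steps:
j(m) = -1 + 2*m² (j(m) = (m² + m²) - 1 = 2*m² - 1 = -1 + 2*m²)
11*(j(8) - 21) = 11*((-1 + 2*8²) - 21) = 11*((-1 + 2*64) - 21) = 11*((-1 + 128) - 21) = 11*(127 - 21) = 11*106 = 1166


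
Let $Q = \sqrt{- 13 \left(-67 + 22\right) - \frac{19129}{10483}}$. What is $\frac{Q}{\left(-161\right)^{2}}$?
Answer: $\frac{\sqrt{529644998}}{24702713} \approx 0.00093164$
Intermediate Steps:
$Q = \frac{\sqrt{529644998}}{953}$ ($Q = \sqrt{\left(-13\right) \left(-45\right) - \frac{1739}{953}} = \sqrt{585 - \frac{1739}{953}} = \sqrt{\frac{555766}{953}} = \frac{\sqrt{529644998}}{953} \approx 24.149$)
$\frac{Q}{\left(-161\right)^{2}} = \frac{\frac{1}{953} \sqrt{529644998}}{\left(-161\right)^{2}} = \frac{\frac{1}{953} \sqrt{529644998}}{25921} = \frac{\sqrt{529644998}}{953} \cdot \frac{1}{25921} = \frac{\sqrt{529644998}}{24702713}$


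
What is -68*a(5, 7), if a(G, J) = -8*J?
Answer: 3808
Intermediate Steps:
-68*a(5, 7) = -(-544)*7 = -68*(-56) = 3808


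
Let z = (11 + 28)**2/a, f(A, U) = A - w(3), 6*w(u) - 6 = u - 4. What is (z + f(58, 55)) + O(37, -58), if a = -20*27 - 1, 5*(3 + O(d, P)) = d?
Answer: 953597/16230 ≈ 58.755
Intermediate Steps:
O(d, P) = -3 + d/5
w(u) = 1/3 + u/6 (w(u) = 1 + (u - 4)/6 = 1 + (-4 + u)/6 = 1 + (-2/3 + u/6) = 1/3 + u/6)
a = -541 (a = -540 - 1 = -541)
f(A, U) = -5/6 + A (f(A, U) = A - (1/3 + (1/6)*3) = A - (1/3 + 1/2) = A - 1*5/6 = A - 5/6 = -5/6 + A)
z = -1521/541 (z = (11 + 28)**2/(-541) = 39**2*(-1/541) = 1521*(-1/541) = -1521/541 ≈ -2.8115)
(z + f(58, 55)) + O(37, -58) = (-1521/541 + (-5/6 + 58)) + (-3 + (1/5)*37) = (-1521/541 + 343/6) + (-3 + 37/5) = 176437/3246 + 22/5 = 953597/16230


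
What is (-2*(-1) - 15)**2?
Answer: 169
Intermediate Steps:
(-2*(-1) - 15)**2 = (2 - 15)**2 = (-13)**2 = 169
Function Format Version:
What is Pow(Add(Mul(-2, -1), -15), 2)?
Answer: 169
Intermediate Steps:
Pow(Add(Mul(-2, -1), -15), 2) = Pow(Add(2, -15), 2) = Pow(-13, 2) = 169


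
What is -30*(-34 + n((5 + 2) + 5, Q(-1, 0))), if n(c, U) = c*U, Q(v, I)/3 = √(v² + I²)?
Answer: -60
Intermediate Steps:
Q(v, I) = 3*√(I² + v²) (Q(v, I) = 3*√(v² + I²) = 3*√(I² + v²))
n(c, U) = U*c
-30*(-34 + n((5 + 2) + 5, Q(-1, 0))) = -30*(-34 + (3*√(0² + (-1)²))*((5 + 2) + 5)) = -30*(-34 + (3*√(0 + 1))*(7 + 5)) = -30*(-34 + (3*√1)*12) = -30*(-34 + (3*1)*12) = -30*(-34 + 3*12) = -30*(-34 + 36) = -30*2 = -60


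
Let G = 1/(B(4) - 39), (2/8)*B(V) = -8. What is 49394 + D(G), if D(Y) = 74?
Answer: 49468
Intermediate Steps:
B(V) = -32 (B(V) = 4*(-8) = -32)
G = -1/71 (G = 1/(-32 - 39) = 1/(-71) = -1/71 ≈ -0.014085)
49394 + D(G) = 49394 + 74 = 49468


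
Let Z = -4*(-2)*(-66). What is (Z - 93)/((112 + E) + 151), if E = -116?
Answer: -207/49 ≈ -4.2245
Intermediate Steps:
Z = -528 (Z = 8*(-66) = -528)
(Z - 93)/((112 + E) + 151) = (-528 - 93)/((112 - 116) + 151) = -621/(-4 + 151) = -621/147 = -621*1/147 = -207/49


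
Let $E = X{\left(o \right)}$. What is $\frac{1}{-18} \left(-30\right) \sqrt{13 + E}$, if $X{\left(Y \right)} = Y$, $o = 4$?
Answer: $\frac{5 \sqrt{17}}{3} \approx 6.8718$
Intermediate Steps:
$E = 4$
$\frac{1}{-18} \left(-30\right) \sqrt{13 + E} = \frac{1}{-18} \left(-30\right) \sqrt{13 + 4} = \left(- \frac{1}{18}\right) \left(-30\right) \sqrt{17} = \frac{5 \sqrt{17}}{3}$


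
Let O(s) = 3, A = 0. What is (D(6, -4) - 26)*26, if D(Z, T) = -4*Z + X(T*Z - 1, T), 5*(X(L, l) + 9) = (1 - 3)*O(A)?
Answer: -7826/5 ≈ -1565.2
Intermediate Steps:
X(L, l) = -51/5 (X(L, l) = -9 + ((1 - 3)*3)/5 = -9 + (-2*3)/5 = -9 + (⅕)*(-6) = -9 - 6/5 = -51/5)
D(Z, T) = -51/5 - 4*Z (D(Z, T) = -4*Z - 51/5 = -51/5 - 4*Z)
(D(6, -4) - 26)*26 = ((-51/5 - 4*6) - 26)*26 = ((-51/5 - 24) - 26)*26 = (-171/5 - 26)*26 = -301/5*26 = -7826/5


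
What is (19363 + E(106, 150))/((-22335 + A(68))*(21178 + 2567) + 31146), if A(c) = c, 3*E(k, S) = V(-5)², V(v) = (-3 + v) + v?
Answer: -58258/1586096307 ≈ -3.6730e-5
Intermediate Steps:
V(v) = -3 + 2*v
E(k, S) = 169/3 (E(k, S) = (-3 + 2*(-5))²/3 = (-3 - 10)²/3 = (⅓)*(-13)² = (⅓)*169 = 169/3)
(19363 + E(106, 150))/((-22335 + A(68))*(21178 + 2567) + 31146) = (19363 + 169/3)/((-22335 + 68)*(21178 + 2567) + 31146) = 58258/(3*(-22267*23745 + 31146)) = 58258/(3*(-528729915 + 31146)) = (58258/3)/(-528698769) = (58258/3)*(-1/528698769) = -58258/1586096307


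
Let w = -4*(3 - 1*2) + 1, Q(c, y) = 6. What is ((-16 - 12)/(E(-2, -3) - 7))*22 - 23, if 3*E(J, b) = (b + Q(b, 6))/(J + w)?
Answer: 563/9 ≈ 62.556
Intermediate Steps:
w = -3 (w = -4*(3 - 2) + 1 = -4*1 + 1 = -4 + 1 = -3)
E(J, b) = (6 + b)/(3*(-3 + J)) (E(J, b) = ((b + 6)/(J - 3))/3 = ((6 + b)/(-3 + J))/3 = (6 + b)/(3*(-3 + J)))
((-16 - 12)/(E(-2, -3) - 7))*22 - 23 = ((-16 - 12)/((6 - 3)/(3*(-3 - 2)) - 7))*22 - 23 = -28/((⅓)*3/(-5) - 7)*22 - 23 = -28/((⅓)*(-⅕)*3 - 7)*22 - 23 = -28/(-⅕ - 7)*22 - 23 = -28/(-36/5)*22 - 23 = -28*(-5/36)*22 - 23 = (35/9)*22 - 23 = 770/9 - 23 = 563/9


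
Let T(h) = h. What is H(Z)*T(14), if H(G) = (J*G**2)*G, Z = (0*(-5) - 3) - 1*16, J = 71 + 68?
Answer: -13347614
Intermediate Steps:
J = 139
Z = -19 (Z = (0 - 3) - 16 = -3 - 16 = -19)
H(G) = 139*G**3 (H(G) = (139*G**2)*G = 139*G**3)
H(Z)*T(14) = (139*(-19)**3)*14 = (139*(-6859))*14 = -953401*14 = -13347614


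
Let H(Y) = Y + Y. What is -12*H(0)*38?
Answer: 0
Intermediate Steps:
H(Y) = 2*Y
-12*H(0)*38 = -24*0*38 = -12*0*38 = 0*38 = 0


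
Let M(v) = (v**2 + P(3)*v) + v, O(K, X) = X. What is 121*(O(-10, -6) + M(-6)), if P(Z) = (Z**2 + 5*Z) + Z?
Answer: -16698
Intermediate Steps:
P(Z) = Z**2 + 6*Z
M(v) = v**2 + 28*v (M(v) = (v**2 + (3*(6 + 3))*v) + v = (v**2 + (3*9)*v) + v = (v**2 + 27*v) + v = v**2 + 28*v)
121*(O(-10, -6) + M(-6)) = 121*(-6 - 6*(28 - 6)) = 121*(-6 - 6*22) = 121*(-6 - 132) = 121*(-138) = -16698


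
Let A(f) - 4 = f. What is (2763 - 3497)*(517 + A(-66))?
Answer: -333970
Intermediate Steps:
A(f) = 4 + f
(2763 - 3497)*(517 + A(-66)) = (2763 - 3497)*(517 + (4 - 66)) = -734*(517 - 62) = -734*455 = -333970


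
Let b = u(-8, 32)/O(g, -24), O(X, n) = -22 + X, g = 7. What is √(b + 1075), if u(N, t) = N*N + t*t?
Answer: √225555/15 ≈ 31.662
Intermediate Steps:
u(N, t) = N² + t²
b = -1088/15 (b = ((-8)² + 32²)/(-22 + 7) = (64 + 1024)/(-15) = 1088*(-1/15) = -1088/15 ≈ -72.533)
√(b + 1075) = √(-1088/15 + 1075) = √(15037/15) = √225555/15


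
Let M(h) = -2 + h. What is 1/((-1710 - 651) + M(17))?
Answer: -1/2346 ≈ -0.00042626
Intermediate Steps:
1/((-1710 - 651) + M(17)) = 1/((-1710 - 651) + (-2 + 17)) = 1/(-2361 + 15) = 1/(-2346) = -1/2346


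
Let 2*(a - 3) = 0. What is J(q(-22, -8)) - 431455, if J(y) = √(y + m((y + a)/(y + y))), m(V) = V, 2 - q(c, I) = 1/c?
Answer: -431455 + √89265/165 ≈ -4.3145e+5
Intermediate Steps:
a = 3 (a = 3 + (½)*0 = 3 + 0 = 3)
q(c, I) = 2 - 1/c
J(y) = √(y + (3 + y)/(2*y)) (J(y) = √(y + (y + 3)/(y + y)) = √(y + (3 + y)/((2*y))) = √(y + (3 + y)*(1/(2*y))) = √(y + (3 + y)/(2*y)))
J(q(-22, -8)) - 431455 = √(2 + 4*(2 - 1/(-22)) + 6/(2 - 1/(-22)))/2 - 431455 = √(2 + 4*(2 - 1*(-1/22)) + 6/(2 - 1*(-1/22)))/2 - 431455 = √(2 + 4*(2 + 1/22) + 6/(2 + 1/22))/2 - 431455 = √(2 + 4*(45/22) + 6/(45/22))/2 - 431455 = √(2 + 90/11 + 6*(22/45))/2 - 431455 = √(2 + 90/11 + 44/15)/2 - 431455 = √(2164/165)/2 - 431455 = (2*√89265/165)/2 - 431455 = √89265/165 - 431455 = -431455 + √89265/165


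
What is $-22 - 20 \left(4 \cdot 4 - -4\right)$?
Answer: $-422$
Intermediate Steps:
$-22 - 20 \left(4 \cdot 4 - -4\right) = -22 - 20 \left(16 + 4\right) = -22 - 400 = -422$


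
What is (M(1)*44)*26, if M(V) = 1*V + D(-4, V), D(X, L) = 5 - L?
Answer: 5720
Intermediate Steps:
M(V) = 5 (M(V) = 1*V + (5 - V) = V + (5 - V) = 5)
(M(1)*44)*26 = (5*44)*26 = 220*26 = 5720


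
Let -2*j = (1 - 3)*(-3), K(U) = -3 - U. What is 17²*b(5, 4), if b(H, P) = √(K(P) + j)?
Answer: 289*I*√10 ≈ 913.9*I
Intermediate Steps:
j = -3 (j = -(1 - 3)*(-3)/2 = -(-1)*(-3) = -½*6 = -3)
b(H, P) = √(-6 - P) (b(H, P) = √((-3 - P) - 3) = √(-6 - P))
17²*b(5, 4) = 17²*√(-6 - 1*4) = 289*√(-6 - 4) = 289*√(-10) = 289*(I*√10) = 289*I*√10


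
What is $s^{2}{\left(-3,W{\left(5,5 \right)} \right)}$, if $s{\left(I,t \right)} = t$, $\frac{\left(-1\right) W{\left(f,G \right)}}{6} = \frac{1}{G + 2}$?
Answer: $\frac{36}{49} \approx 0.73469$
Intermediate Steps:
$W{\left(f,G \right)} = - \frac{6}{2 + G}$ ($W{\left(f,G \right)} = - \frac{6}{G + 2} = - \frac{6}{2 + G}$)
$s^{2}{\left(-3,W{\left(5,5 \right)} \right)} = \left(- \frac{6}{2 + 5}\right)^{2} = \left(- \frac{6}{7}\right)^{2} = \frac{36}{49}$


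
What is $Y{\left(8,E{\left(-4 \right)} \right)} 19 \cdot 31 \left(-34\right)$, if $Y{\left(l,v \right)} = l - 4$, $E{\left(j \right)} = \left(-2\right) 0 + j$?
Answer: $-80104$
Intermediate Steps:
$E{\left(j \right)} = j$ ($E{\left(j \right)} = 0 + j = j$)
$Y{\left(l,v \right)} = -4 + l$ ($Y{\left(l,v \right)} = l - 4 = -4 + l$)
$Y{\left(8,E{\left(-4 \right)} \right)} 19 \cdot 31 \left(-34\right) = \left(-4 + 8\right) 19 \cdot 31 \left(-34\right) = 4 \cdot 589 \left(-34\right) = 4 \left(-20026\right) = -80104$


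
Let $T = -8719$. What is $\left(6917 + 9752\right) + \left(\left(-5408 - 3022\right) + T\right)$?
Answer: $-480$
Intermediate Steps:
$\left(6917 + 9752\right) + \left(\left(-5408 - 3022\right) + T\right) = \left(6917 + 9752\right) - 17149 = 16669 - 17149 = -480$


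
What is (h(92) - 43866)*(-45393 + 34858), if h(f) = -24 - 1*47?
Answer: 462876295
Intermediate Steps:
h(f) = -71 (h(f) = -24 - 47 = -71)
(h(92) - 43866)*(-45393 + 34858) = (-71 - 43866)*(-45393 + 34858) = -43937*(-10535) = 462876295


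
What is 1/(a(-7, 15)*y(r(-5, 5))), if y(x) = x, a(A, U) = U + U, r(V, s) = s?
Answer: 1/150 ≈ 0.0066667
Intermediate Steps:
a(A, U) = 2*U
1/(a(-7, 15)*y(r(-5, 5))) = 1/((2*15)*5) = 1/(30*5) = 1/150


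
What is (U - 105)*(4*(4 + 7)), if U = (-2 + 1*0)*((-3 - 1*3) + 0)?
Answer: -4092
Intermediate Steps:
U = 12 (U = (-2 + 0)*((-3 - 3) + 0) = -2*(-6 + 0) = -2*(-6) = 12)
(U - 105)*(4*(4 + 7)) = (12 - 105)*(4*(4 + 7)) = -372*11 = -93*44 = -4092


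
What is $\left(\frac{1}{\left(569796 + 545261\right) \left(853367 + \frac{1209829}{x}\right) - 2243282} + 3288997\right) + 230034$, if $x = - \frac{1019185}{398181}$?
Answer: $\frac{1522504068943777267879797}{432648666335641052} \approx 3.519 \cdot 10^{6}$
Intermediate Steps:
$x = - \frac{1019185}{398181}$ ($x = \left(-1019185\right) \frac{1}{398181} = - \frac{1019185}{398181} \approx -2.5596$)
$\left(\frac{1}{\left(569796 + 545261\right) \left(853367 + \frac{1209829}{x}\right) - 2243282} + 3288997\right) + 230034 = \left(\frac{1}{\left(569796 + 545261\right) \left(853367 + \frac{1209829}{- \frac{1019185}{398181}}\right) - 2243282} + 3288997\right) + 230034 = \left(\frac{1}{1115057 \left(853367 + 1209829 \left(- \frac{398181}{1019185}\right)\right) - 2243282} + 3288997\right) + 230034 = \left(\frac{1}{1115057 \left(853367 - \frac{481730921049}{1019185}\right) - 2243282} + 3288997\right) + 230034 = \left(\frac{1}{1115057 \cdot \frac{388007924846}{1019185} - 2243282} + 3288997\right) + 230034 = \left(\frac{1}{\frac{432650952655006222}{1019185} - 2243282} + 3288997\right) + 230034 = \left(\frac{1}{\frac{432648666335641052}{1019185}} + 3288997\right) + 230034 = \left(\frac{1019185}{432648666335641052} + 3288997\right) + 230034 = \frac{1422980165631924414124029}{432648666335641052} + 230034 = \frac{1522504068943777267879797}{432648666335641052}$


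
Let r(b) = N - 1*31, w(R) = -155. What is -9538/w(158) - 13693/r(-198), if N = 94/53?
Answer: 127262357/240095 ≈ 530.05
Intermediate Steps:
N = 94/53 (N = 94*(1/53) = 94/53 ≈ 1.7736)
r(b) = -1549/53 (r(b) = 94/53 - 1*31 = 94/53 - 31 = -1549/53)
-9538/w(158) - 13693/r(-198) = -9538/(-155) - 13693/(-1549/53) = -9538*(-1/155) - 13693*(-53/1549) = 9538/155 + 725729/1549 = 127262357/240095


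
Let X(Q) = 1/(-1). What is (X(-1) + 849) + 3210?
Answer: 4058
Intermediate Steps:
X(Q) = -1
(X(-1) + 849) + 3210 = (-1 + 849) + 3210 = 848 + 3210 = 4058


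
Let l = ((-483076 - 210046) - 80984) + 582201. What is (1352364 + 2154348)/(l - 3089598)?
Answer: -3506712/3281503 ≈ -1.0686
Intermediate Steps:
l = -191905 (l = (-693122 - 80984) + 582201 = -774106 + 582201 = -191905)
(1352364 + 2154348)/(l - 3089598) = (1352364 + 2154348)/(-191905 - 3089598) = 3506712/(-3281503) = 3506712*(-1/3281503) = -3506712/3281503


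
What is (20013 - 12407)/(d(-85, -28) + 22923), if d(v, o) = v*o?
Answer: 7606/25303 ≈ 0.30060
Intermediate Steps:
d(v, o) = o*v
(20013 - 12407)/(d(-85, -28) + 22923) = (20013 - 12407)/(-28*(-85) + 22923) = 7606/(2380 + 22923) = 7606/25303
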